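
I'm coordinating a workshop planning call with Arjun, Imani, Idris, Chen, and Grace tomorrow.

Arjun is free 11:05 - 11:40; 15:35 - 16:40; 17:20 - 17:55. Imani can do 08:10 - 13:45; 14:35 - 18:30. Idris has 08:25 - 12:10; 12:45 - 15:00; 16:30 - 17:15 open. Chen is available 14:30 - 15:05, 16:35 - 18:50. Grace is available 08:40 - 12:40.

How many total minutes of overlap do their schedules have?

Arjun ∩ Imani: 11:05-11:40, 15:35-16:40, 17:20-17:55.
Arjun ∩ Imani ∩ Idris: 11:05-11:40, 16:30-16:40.
Arjun ∩ Imani ∩ Idris ∩ Chen: 16:35-16:40.
Arjun ∩ Imani ∩ Idris ∩ Chen ∩ Grace: ∅.
There is no time when everyone is free.
There is no common window, so the total is 0 minutes.

0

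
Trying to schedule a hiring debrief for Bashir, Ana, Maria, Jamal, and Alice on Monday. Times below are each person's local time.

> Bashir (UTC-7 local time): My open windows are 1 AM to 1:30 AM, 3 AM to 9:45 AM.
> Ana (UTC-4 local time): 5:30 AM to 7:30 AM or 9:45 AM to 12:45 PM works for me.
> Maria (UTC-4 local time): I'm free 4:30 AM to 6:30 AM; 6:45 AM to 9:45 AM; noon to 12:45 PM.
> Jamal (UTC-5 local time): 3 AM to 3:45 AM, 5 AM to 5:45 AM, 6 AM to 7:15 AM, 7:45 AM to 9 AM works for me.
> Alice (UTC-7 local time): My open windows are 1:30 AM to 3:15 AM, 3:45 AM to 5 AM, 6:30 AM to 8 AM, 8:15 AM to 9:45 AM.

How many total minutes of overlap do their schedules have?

Bashir in UTC: 08:00-08:30, 10:00-16:45 (add 7h to convert from UTC-7).
Ana in UTC: 09:30-11:30, 13:45-16:45 (add 4h to convert from UTC-4).
Maria in UTC: 08:30-10:30, 10:45-13:45, 16:00-16:45 (add 4h to convert from UTC-4).
Jamal in UTC: 08:00-08:45, 10:00-10:45, 11:00-12:15, 12:45-14:00 (add 5h to convert from UTC-5).
Alice in UTC: 08:30-10:15, 10:45-12:00, 13:30-15:00, 15:15-16:45 (add 7h to convert from UTC-7).
Bashir ∩ Ana: 10:00-11:30, 13:45-16:45.
Bashir ∩ Ana ∩ Maria: 10:00-10:30, 10:45-11:30, 16:00-16:45.
Bashir ∩ Ana ∩ Maria ∩ Jamal: 10:00-10:30, 11:00-11:30.
Bashir ∩ Ana ∩ Maria ∩ Jamal ∩ Alice: 10:00-10:15, 11:00-11:30.
Summing the common windows: 15 + 30 = 45 minutes.

45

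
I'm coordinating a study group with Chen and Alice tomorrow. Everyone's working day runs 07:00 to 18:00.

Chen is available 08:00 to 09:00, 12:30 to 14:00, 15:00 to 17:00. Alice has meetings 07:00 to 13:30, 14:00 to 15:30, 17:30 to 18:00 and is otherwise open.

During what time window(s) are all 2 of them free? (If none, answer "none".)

Chen free: 08:00-09:00, 12:30-14:00, 15:00-17:00.
Alice free: 13:30-14:00, 15:30-17:30 (invert busy blocks within the working day).
Chen ∩ Alice: 13:30-14:00, 15:30-17:00.
Those are the intersection windows.

13:30-14:00, 15:30-17:00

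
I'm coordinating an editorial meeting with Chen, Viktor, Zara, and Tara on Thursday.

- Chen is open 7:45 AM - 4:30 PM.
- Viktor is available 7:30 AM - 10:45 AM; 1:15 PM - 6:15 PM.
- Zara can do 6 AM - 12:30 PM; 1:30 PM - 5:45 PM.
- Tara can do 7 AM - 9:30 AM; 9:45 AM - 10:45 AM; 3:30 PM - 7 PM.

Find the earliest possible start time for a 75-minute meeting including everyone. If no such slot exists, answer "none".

Chen ∩ Viktor: 07:45-10:45, 13:15-16:30.
Chen ∩ Viktor ∩ Zara: 07:45-10:45, 13:30-16:30.
Chen ∩ Viktor ∩ Zara ∩ Tara: 07:45-09:30, 09:45-10:45, 15:30-16:30.
The first common window of at least 75 minutes is 07:45-09:30, so the earliest start is 07:45.

07:45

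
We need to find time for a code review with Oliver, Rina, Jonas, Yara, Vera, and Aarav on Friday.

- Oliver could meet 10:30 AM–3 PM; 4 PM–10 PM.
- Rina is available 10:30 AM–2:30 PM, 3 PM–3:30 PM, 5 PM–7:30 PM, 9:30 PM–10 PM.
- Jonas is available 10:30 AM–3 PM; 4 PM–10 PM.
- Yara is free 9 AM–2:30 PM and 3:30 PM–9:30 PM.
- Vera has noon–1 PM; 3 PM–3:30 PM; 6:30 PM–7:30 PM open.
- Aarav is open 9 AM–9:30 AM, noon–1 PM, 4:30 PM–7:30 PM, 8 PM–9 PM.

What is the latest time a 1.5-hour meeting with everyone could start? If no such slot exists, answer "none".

none

Oliver ∩ Rina: 10:30-14:30, 17:00-19:30, 21:30-22:00.
Oliver ∩ Rina ∩ Jonas: 10:30-14:30, 17:00-19:30, 21:30-22:00.
Oliver ∩ Rina ∩ Jonas ∩ Yara: 10:30-14:30, 17:00-19:30.
Oliver ∩ Rina ∩ Jonas ∩ Yara ∩ Vera: 12:00-13:00, 18:30-19:30.
Oliver ∩ Rina ∩ Jonas ∩ Yara ∩ Vera ∩ Aarav: 12:00-13:00, 18:30-19:30.
No common window is at least 90 minutes long.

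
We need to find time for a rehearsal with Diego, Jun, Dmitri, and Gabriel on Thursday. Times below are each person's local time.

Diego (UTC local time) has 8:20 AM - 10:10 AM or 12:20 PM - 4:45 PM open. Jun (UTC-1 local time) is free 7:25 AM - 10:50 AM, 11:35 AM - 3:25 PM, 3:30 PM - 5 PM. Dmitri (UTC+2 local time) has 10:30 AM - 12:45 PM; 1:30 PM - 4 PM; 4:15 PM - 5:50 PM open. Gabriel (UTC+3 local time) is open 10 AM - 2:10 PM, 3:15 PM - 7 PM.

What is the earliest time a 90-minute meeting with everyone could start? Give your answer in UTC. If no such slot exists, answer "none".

08:30

Diego in UTC: 08:20-10:10, 12:20-16:45.
Jun in UTC: 08:25-11:50, 12:35-16:25, 16:30-18:00 (add 1h to convert from UTC-1).
Dmitri in UTC: 08:30-10:45, 11:30-14:00, 14:15-15:50 (subtract 2h to convert from UTC+2).
Gabriel in UTC: 07:00-11:10, 12:15-16:00 (subtract 3h to convert from UTC+3).
Diego ∩ Jun: 08:25-10:10, 12:35-16:25, 16:30-16:45.
Diego ∩ Jun ∩ Dmitri: 08:30-10:10, 12:35-14:00, 14:15-15:50.
Diego ∩ Jun ∩ Dmitri ∩ Gabriel: 08:30-10:10, 12:35-14:00, 14:15-15:50.
So the common availability across everyone is 08:30-10:10, 12:35-14:00, 14:15-15:50.
The first common window of at least 90 minutes is 08:30-10:10, so the earliest start is 08:30.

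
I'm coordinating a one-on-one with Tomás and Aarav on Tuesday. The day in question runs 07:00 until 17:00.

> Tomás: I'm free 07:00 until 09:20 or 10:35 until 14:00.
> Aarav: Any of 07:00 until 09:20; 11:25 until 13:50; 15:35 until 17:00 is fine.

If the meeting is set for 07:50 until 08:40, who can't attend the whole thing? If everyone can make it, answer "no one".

Tomás: free for 07:50-08:40. Aarav: free for 07:50-08:40.

no one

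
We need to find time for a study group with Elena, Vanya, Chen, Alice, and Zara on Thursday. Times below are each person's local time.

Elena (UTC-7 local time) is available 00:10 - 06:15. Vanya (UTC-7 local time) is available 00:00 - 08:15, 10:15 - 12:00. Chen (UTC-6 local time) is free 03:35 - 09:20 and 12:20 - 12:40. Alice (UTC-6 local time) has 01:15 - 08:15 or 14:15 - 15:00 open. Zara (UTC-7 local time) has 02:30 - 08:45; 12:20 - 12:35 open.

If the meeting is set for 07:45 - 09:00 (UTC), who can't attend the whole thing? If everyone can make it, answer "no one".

Elena in UTC: 07:10-13:15 (add 7h to convert from UTC-7).
Vanya in UTC: 07:00-15:15, 17:15-19:00 (add 7h to convert from UTC-7).
Chen in UTC: 09:35-15:20, 18:20-18:40 (add 6h to convert from UTC-6).
Alice in UTC: 07:15-14:15, 20:15-21:00 (add 6h to convert from UTC-6).
Zara in UTC: 09:30-15:45, 19:20-19:35 (add 7h to convert from UTC-7).
Elena: free for 07:45-09:00. Vanya: free for 07:45-09:00. Chen: not fully free for 07:45-09:00. Alice: free for 07:45-09:00. Zara: not fully free for 07:45-09:00.

Chen, Zara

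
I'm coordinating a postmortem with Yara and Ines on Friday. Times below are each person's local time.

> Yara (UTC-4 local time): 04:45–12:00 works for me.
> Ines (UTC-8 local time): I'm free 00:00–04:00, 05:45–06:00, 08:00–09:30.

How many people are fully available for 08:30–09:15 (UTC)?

1

Yara in UTC: 08:45-16:00 (add 4h to convert from UTC-4).
Ines in UTC: 08:00-12:00, 13:45-14:00, 16:00-17:30 (add 8h to convert from UTC-8).
Ines can make the full 08:30-09:15 slot — that's 1.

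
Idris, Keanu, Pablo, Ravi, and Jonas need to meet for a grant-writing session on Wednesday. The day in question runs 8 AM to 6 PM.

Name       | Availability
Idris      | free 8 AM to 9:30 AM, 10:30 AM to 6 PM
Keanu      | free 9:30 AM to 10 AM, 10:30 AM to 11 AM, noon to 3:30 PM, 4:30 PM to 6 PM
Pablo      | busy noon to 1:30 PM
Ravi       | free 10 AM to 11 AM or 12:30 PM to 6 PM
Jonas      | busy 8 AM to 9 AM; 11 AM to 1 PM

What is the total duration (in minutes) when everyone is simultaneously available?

240

Idris free: 08:00-09:30, 10:30-18:00.
Keanu free: 09:30-10:00, 10:30-11:00, 12:00-15:30, 16:30-18:00.
Pablo free: 08:00-12:00, 13:30-18:00 (invert busy blocks within the working day).
Ravi free: 10:00-11:00, 12:30-18:00.
Jonas free: 09:00-11:00, 13:00-18:00 (invert busy blocks within the working day).
Idris ∩ Keanu: 10:30-11:00, 12:00-15:30, 16:30-18:00.
Idris ∩ Keanu ∩ Pablo: 10:30-11:00, 13:30-15:30, 16:30-18:00.
Idris ∩ Keanu ∩ Pablo ∩ Ravi: 10:30-11:00, 13:30-15:30, 16:30-18:00.
Idris ∩ Keanu ∩ Pablo ∩ Ravi ∩ Jonas: 10:30-11:00, 13:30-15:30, 16:30-18:00.
So the common availability across everyone is 10:30-11:00, 13:30-15:30, 16:30-18:00.
Summing the common windows: 30 + 120 + 90 = 240 minutes.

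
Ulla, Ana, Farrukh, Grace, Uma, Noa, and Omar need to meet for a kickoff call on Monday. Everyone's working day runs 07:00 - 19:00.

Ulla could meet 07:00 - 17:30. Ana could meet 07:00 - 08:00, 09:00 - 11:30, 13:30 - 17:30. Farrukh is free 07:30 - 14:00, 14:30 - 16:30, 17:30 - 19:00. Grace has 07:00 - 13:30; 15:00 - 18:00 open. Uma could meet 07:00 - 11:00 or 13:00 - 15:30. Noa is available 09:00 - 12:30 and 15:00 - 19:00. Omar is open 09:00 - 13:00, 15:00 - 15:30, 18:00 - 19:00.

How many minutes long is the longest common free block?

Ulla ∩ Ana: 07:00-08:00, 09:00-11:30, 13:30-17:30.
Ulla ∩ Ana ∩ Farrukh: 07:30-08:00, 09:00-11:30, 13:30-14:00, 14:30-16:30.
Ulla ∩ Ana ∩ Farrukh ∩ Grace: 07:30-08:00, 09:00-11:30, 15:00-16:30.
Ulla ∩ Ana ∩ Farrukh ∩ Grace ∩ Uma: 07:30-08:00, 09:00-11:00, 15:00-15:30.
Ulla ∩ Ana ∩ Farrukh ∩ Grace ∩ Uma ∩ Noa: 09:00-11:00, 15:00-15:30.
Ulla ∩ Ana ∩ Farrukh ∩ Grace ∩ Uma ∩ Noa ∩ Omar: 09:00-11:00, 15:00-15:30.
The longest is 09:00-11:00 at 120 minutes.

120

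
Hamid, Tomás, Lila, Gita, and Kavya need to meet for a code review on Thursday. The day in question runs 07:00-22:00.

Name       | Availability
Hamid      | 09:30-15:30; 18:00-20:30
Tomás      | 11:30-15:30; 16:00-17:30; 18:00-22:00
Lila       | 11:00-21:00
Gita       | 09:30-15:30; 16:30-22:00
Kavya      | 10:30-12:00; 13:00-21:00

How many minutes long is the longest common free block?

Hamid ∩ Tomás: 11:30-15:30, 18:00-20:30.
Hamid ∩ Tomás ∩ Lila: 11:30-15:30, 18:00-20:30.
Hamid ∩ Tomás ∩ Lila ∩ Gita: 11:30-15:30, 18:00-20:30.
Hamid ∩ Tomás ∩ Lila ∩ Gita ∩ Kavya: 11:30-12:00, 13:00-15:30, 18:00-20:30.
The longest is 13:00-15:30 at 150 minutes.

150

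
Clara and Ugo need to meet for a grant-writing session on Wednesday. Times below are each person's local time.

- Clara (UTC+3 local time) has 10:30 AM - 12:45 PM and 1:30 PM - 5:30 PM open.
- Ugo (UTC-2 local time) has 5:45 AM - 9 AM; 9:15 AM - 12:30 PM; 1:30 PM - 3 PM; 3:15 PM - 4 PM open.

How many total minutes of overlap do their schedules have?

345

Clara in UTC: 07:30-09:45, 10:30-14:30 (subtract 3h to convert from UTC+3).
Ugo in UTC: 07:45-11:00, 11:15-14:30, 15:30-17:00, 17:15-18:00 (add 2h to convert from UTC-2).
Clara ∩ Ugo: 07:45-09:45, 10:30-11:00, 11:15-14:30.
Those are the intersection windows.
Summing the common windows: 120 + 30 + 195 = 345 minutes.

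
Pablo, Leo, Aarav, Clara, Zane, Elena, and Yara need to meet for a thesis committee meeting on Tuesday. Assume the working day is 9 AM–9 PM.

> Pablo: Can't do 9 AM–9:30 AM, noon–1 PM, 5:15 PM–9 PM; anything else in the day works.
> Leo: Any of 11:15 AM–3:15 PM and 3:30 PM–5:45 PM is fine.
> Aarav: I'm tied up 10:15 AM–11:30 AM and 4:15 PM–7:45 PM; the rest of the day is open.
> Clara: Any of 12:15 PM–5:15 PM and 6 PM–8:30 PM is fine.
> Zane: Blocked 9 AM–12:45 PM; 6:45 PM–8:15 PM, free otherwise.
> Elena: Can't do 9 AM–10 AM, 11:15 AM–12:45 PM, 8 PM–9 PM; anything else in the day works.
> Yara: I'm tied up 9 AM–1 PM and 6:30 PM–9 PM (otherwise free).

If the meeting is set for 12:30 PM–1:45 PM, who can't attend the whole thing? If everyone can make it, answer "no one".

Pablo free: 09:30-12:00, 13:00-17:15 (invert busy blocks within the working day).
Leo free: 11:15-15:15, 15:30-17:45.
Aarav free: 09:00-10:15, 11:30-16:15, 19:45-21:00 (invert busy blocks within the working day).
Clara free: 12:15-17:15, 18:00-20:30.
Zane free: 12:45-18:45, 20:15-21:00 (invert busy blocks within the working day).
Elena free: 10:00-11:15, 12:45-20:00 (invert busy blocks within the working day).
Yara free: 13:00-18:30 (invert busy blocks within the working day).
Pablo: not fully free for 12:30-13:45. Leo: free for 12:30-13:45. Aarav: free for 12:30-13:45. Clara: free for 12:30-13:45. Zane: not fully free for 12:30-13:45. Elena: not fully free for 12:30-13:45. Yara: not fully free for 12:30-13:45.

Elena, Pablo, Yara, Zane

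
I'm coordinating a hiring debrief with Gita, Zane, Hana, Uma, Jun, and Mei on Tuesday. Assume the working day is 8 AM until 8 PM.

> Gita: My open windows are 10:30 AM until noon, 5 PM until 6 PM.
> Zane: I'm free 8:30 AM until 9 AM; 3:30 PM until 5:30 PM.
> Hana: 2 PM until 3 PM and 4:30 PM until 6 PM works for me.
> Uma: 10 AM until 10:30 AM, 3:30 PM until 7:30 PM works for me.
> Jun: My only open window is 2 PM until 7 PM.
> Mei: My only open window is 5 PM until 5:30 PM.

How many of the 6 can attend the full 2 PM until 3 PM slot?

Hana and Jun can make the full 14:00-15:00 slot — that's 2.

2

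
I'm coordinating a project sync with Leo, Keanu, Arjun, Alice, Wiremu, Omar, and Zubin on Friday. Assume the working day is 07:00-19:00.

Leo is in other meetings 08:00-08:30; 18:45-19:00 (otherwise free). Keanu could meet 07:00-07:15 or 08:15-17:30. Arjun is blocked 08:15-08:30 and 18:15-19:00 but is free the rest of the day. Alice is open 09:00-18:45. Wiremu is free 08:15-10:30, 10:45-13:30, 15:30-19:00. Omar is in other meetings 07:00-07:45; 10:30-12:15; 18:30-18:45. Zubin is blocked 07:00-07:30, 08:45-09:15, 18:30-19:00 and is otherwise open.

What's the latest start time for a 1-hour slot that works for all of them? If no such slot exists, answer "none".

Leo free: 07:00-08:00, 08:30-18:45 (invert busy blocks within the working day).
Keanu free: 07:00-07:15, 08:15-17:30.
Arjun free: 07:00-08:15, 08:30-18:15 (invert busy blocks within the working day).
Alice free: 09:00-18:45.
Wiremu free: 08:15-10:30, 10:45-13:30, 15:30-19:00.
Omar free: 07:45-10:30, 12:15-18:30, 18:45-19:00 (invert busy blocks within the working day).
Zubin free: 07:30-08:45, 09:15-18:30 (invert busy blocks within the working day).
Leo ∩ Keanu: 07:00-07:15, 08:30-17:30.
Leo ∩ Keanu ∩ Arjun: 07:00-07:15, 08:30-17:30.
Leo ∩ Keanu ∩ Arjun ∩ Alice: 09:00-17:30.
Leo ∩ Keanu ∩ Arjun ∩ Alice ∩ Wiremu: 09:00-10:30, 10:45-13:30, 15:30-17:30.
Leo ∩ Keanu ∩ Arjun ∩ Alice ∩ Wiremu ∩ Omar: 09:00-10:30, 12:15-13:30, 15:30-17:30.
Leo ∩ Keanu ∩ Arjun ∩ Alice ∩ Wiremu ∩ Omar ∩ Zubin: 09:15-10:30, 12:15-13:30, 15:30-17:30.
So the common availability across everyone is 09:15-10:30, 12:15-13:30, 15:30-17:30.
The last common window of at least 60 minutes is 15:30-17:30; a 60-minute meeting can start as late as 16:30 and still end by 17:30.

16:30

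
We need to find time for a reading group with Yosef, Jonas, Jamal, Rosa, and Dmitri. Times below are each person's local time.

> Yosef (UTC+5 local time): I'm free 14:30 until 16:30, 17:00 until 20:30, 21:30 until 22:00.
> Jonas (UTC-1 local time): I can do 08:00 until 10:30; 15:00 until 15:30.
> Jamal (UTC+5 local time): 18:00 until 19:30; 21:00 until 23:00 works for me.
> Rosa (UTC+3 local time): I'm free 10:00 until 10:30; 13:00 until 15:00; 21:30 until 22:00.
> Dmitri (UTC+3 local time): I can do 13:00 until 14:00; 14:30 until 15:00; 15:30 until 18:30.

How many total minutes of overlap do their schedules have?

Yosef in UTC: 09:30-11:30, 12:00-15:30, 16:30-17:00 (subtract 5h to convert from UTC+5).
Jonas in UTC: 09:00-11:30, 16:00-16:30 (add 1h to convert from UTC-1).
Jamal in UTC: 13:00-14:30, 16:00-18:00 (subtract 5h to convert from UTC+5).
Rosa in UTC: 07:00-07:30, 10:00-12:00, 18:30-19:00 (subtract 3h to convert from UTC+3).
Dmitri in UTC: 10:00-11:00, 11:30-12:00, 12:30-15:30 (subtract 3h to convert from UTC+3).
Yosef ∩ Jonas: 09:30-11:30.
Yosef ∩ Jonas ∩ Jamal: ∅.
Yosef ∩ Jonas ∩ Jamal ∩ Rosa: ∅.
Yosef ∩ Jonas ∩ Jamal ∩ Rosa ∩ Dmitri: ∅.
There is no time when everyone is free.
There is no common window, so the total is 0 minutes.

0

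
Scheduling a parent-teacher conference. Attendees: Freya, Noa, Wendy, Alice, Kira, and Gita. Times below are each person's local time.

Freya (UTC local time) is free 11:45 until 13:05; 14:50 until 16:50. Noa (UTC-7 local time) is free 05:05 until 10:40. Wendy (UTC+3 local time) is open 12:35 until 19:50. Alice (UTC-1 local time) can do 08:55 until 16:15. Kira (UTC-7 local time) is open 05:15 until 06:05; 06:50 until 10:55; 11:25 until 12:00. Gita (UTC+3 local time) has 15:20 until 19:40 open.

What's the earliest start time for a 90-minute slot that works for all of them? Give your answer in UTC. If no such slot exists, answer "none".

14:50

Freya in UTC: 11:45-13:05, 14:50-16:50.
Noa in UTC: 12:05-17:40 (add 7h to convert from UTC-7).
Wendy in UTC: 09:35-16:50 (subtract 3h to convert from UTC+3).
Alice in UTC: 09:55-17:15 (add 1h to convert from UTC-1).
Kira in UTC: 12:15-13:05, 13:50-17:55, 18:25-19:00 (add 7h to convert from UTC-7).
Gita in UTC: 12:20-16:40 (subtract 3h to convert from UTC+3).
Freya ∩ Noa: 12:05-13:05, 14:50-16:50.
Freya ∩ Noa ∩ Wendy: 12:05-13:05, 14:50-16:50.
Freya ∩ Noa ∩ Wendy ∩ Alice: 12:05-13:05, 14:50-16:50.
Freya ∩ Noa ∩ Wendy ∩ Alice ∩ Kira: 12:15-13:05, 14:50-16:50.
Freya ∩ Noa ∩ Wendy ∩ Alice ∩ Kira ∩ Gita: 12:20-13:05, 14:50-16:40.
The first common window of at least 90 minutes is 14:50-16:40, so the earliest start is 14:50.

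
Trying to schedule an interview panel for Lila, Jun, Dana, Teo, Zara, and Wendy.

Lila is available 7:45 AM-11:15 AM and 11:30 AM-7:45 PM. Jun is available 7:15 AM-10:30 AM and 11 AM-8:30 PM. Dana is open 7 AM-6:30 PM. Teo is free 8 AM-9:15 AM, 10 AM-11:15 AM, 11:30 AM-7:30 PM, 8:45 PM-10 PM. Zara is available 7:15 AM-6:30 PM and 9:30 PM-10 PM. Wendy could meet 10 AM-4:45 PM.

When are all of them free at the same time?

Lila ∩ Jun: 07:45-10:30, 11:00-11:15, 11:30-19:45.
Lila ∩ Jun ∩ Dana: 07:45-10:30, 11:00-11:15, 11:30-18:30.
Lila ∩ Jun ∩ Dana ∩ Teo: 08:00-09:15, 10:00-10:30, 11:00-11:15, 11:30-18:30.
Lila ∩ Jun ∩ Dana ∩ Teo ∩ Zara: 08:00-09:15, 10:00-10:30, 11:00-11:15, 11:30-18:30.
Lila ∩ Jun ∩ Dana ∩ Teo ∩ Zara ∩ Wendy: 10:00-10:30, 11:00-11:15, 11:30-16:45.

10:00-10:30, 11:00-11:15, 11:30-16:45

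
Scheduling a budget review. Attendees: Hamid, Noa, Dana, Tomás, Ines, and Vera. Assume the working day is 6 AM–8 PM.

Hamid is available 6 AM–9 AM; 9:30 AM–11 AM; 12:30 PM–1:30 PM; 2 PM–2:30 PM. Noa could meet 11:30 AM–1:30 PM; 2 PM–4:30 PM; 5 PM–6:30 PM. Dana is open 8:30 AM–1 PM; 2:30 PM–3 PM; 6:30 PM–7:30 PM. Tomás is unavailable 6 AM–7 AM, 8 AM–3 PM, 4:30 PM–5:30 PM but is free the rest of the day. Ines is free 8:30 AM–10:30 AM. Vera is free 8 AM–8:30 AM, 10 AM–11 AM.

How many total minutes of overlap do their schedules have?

Hamid free: 06:00-09:00, 09:30-11:00, 12:30-13:30, 14:00-14:30.
Noa free: 11:30-13:30, 14:00-16:30, 17:00-18:30.
Dana free: 08:30-13:00, 14:30-15:00, 18:30-19:30.
Tomás free: 07:00-08:00, 15:00-16:30, 17:30-20:00 (invert busy blocks within the working day).
Ines free: 08:30-10:30.
Vera free: 08:00-08:30, 10:00-11:00.
Hamid ∩ Noa: 12:30-13:30, 14:00-14:30.
Hamid ∩ Noa ∩ Dana: 12:30-13:00.
Hamid ∩ Noa ∩ Dana ∩ Tomás: ∅.
Hamid ∩ Noa ∩ Dana ∩ Tomás ∩ Ines: ∅.
Hamid ∩ Noa ∩ Dana ∩ Tomás ∩ Ines ∩ Vera: ∅.
There is no time when everyone is free.
There is no common window, so the total is 0 minutes.

0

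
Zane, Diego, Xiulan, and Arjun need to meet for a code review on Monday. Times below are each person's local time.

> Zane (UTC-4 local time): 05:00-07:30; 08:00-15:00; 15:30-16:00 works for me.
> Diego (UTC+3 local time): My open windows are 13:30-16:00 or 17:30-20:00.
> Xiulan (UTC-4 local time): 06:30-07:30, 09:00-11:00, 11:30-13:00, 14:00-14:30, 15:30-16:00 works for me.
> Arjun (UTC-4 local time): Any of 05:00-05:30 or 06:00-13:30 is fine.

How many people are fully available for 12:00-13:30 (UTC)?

Zane in UTC: 09:00-11:30, 12:00-19:00, 19:30-20:00 (add 4h to convert from UTC-4).
Diego in UTC: 10:30-13:00, 14:30-17:00 (subtract 3h to convert from UTC+3).
Xiulan in UTC: 10:30-11:30, 13:00-15:00, 15:30-17:00, 18:00-18:30, 19:30-20:00 (add 4h to convert from UTC-4).
Arjun in UTC: 09:00-09:30, 10:00-17:30 (add 4h to convert from UTC-4).
Zane and Arjun can make the full 12:00-13:30 slot — that's 2.

2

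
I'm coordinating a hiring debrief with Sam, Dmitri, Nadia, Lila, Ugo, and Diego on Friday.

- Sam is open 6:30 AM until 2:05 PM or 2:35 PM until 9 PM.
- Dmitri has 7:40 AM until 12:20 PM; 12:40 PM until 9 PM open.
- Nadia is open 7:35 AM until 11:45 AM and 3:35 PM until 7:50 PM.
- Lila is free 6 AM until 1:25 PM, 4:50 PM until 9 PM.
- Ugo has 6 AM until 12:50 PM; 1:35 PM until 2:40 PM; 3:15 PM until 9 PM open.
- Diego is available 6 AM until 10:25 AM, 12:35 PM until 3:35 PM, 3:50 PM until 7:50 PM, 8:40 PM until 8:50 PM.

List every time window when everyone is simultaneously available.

Sam ∩ Dmitri: 07:40-12:20, 12:40-14:05, 14:35-21:00.
Sam ∩ Dmitri ∩ Nadia: 07:40-11:45, 15:35-19:50.
Sam ∩ Dmitri ∩ Nadia ∩ Lila: 07:40-11:45, 16:50-19:50.
Sam ∩ Dmitri ∩ Nadia ∩ Lila ∩ Ugo: 07:40-11:45, 16:50-19:50.
Sam ∩ Dmitri ∩ Nadia ∩ Lila ∩ Ugo ∩ Diego: 07:40-10:25, 16:50-19:50.

07:40-10:25, 16:50-19:50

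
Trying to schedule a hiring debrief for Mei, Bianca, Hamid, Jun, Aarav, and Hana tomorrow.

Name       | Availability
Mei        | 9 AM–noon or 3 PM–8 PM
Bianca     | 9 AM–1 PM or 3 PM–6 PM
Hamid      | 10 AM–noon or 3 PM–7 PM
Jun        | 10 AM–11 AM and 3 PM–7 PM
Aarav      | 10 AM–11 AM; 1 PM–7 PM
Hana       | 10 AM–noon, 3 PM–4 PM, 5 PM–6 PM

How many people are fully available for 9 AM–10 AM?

Mei and Bianca can make the full 09:00-10:00 slot — that's 2.

2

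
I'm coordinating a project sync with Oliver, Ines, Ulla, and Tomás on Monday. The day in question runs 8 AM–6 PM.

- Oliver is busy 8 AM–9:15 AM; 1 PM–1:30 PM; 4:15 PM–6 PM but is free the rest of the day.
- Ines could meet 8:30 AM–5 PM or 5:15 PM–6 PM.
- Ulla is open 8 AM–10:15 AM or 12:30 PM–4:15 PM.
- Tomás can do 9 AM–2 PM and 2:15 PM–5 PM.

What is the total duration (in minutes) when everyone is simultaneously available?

Oliver free: 09:15-13:00, 13:30-16:15 (invert busy blocks within the working day).
Ines free: 08:30-17:00, 17:15-18:00.
Ulla free: 08:00-10:15, 12:30-16:15.
Tomás free: 09:00-14:00, 14:15-17:00.
Oliver ∩ Ines: 09:15-13:00, 13:30-16:15.
Oliver ∩ Ines ∩ Ulla: 09:15-10:15, 12:30-13:00, 13:30-16:15.
Oliver ∩ Ines ∩ Ulla ∩ Tomás: 09:15-10:15, 12:30-13:00, 13:30-14:00, 14:15-16:15.
So the common availability across everyone is 09:15-10:15, 12:30-13:00, 13:30-14:00, 14:15-16:15.
Summing the common windows: 60 + 30 + 30 + 120 = 240 minutes.

240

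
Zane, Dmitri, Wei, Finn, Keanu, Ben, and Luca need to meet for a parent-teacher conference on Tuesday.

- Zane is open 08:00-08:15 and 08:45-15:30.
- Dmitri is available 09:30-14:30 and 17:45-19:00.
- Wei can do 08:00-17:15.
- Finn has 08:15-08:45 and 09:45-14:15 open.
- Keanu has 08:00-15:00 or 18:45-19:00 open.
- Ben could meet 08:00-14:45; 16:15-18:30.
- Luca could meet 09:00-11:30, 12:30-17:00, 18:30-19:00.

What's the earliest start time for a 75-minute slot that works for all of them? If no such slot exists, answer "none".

Zane ∩ Dmitri: 09:30-14:30.
Zane ∩ Dmitri ∩ Wei: 09:30-14:30.
Zane ∩ Dmitri ∩ Wei ∩ Finn: 09:45-14:15.
Zane ∩ Dmitri ∩ Wei ∩ Finn ∩ Keanu: 09:45-14:15.
Zane ∩ Dmitri ∩ Wei ∩ Finn ∩ Keanu ∩ Ben: 09:45-14:15.
Zane ∩ Dmitri ∩ Wei ∩ Finn ∩ Keanu ∩ Ben ∩ Luca: 09:45-11:30, 12:30-14:15.
The first common window of at least 75 minutes is 09:45-11:30, so the earliest start is 09:45.

09:45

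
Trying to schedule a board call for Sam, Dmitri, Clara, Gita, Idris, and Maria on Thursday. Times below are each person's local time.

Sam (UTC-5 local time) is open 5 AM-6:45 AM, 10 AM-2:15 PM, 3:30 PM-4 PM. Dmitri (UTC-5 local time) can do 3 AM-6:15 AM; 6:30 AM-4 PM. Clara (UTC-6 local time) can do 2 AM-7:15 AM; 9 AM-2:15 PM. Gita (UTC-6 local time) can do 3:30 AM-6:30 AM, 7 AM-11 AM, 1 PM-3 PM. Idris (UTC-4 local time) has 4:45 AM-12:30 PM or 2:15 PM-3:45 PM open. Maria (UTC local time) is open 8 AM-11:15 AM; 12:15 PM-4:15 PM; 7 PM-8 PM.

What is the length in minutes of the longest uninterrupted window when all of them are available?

75

Sam in UTC: 10:00-11:45, 15:00-19:15, 20:30-21:00 (add 5h to convert from UTC-5).
Dmitri in UTC: 08:00-11:15, 11:30-21:00 (add 5h to convert from UTC-5).
Clara in UTC: 08:00-13:15, 15:00-20:15 (add 6h to convert from UTC-6).
Gita in UTC: 09:30-12:30, 13:00-17:00, 19:00-21:00 (add 6h to convert from UTC-6).
Idris in UTC: 08:45-16:30, 18:15-19:45 (add 4h to convert from UTC-4).
Maria in UTC: 08:00-11:15, 12:15-16:15, 19:00-20:00.
Sam ∩ Dmitri: 10:00-11:15, 11:30-11:45, 15:00-19:15, 20:30-21:00.
Sam ∩ Dmitri ∩ Clara: 10:00-11:15, 11:30-11:45, 15:00-19:15.
Sam ∩ Dmitri ∩ Clara ∩ Gita: 10:00-11:15, 11:30-11:45, 15:00-17:00, 19:00-19:15.
Sam ∩ Dmitri ∩ Clara ∩ Gita ∩ Idris: 10:00-11:15, 11:30-11:45, 15:00-16:30, 19:00-19:15.
Sam ∩ Dmitri ∩ Clara ∩ Gita ∩ Idris ∩ Maria: 10:00-11:15, 15:00-16:15, 19:00-19:15.
The longest is 10:00-11:15 at 75 minutes.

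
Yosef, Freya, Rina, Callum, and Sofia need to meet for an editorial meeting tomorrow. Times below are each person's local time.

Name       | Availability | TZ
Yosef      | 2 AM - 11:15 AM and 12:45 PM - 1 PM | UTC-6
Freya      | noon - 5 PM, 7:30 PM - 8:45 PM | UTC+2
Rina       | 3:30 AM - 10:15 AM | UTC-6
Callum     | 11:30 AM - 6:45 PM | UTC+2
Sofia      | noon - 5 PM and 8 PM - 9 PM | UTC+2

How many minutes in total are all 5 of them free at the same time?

300

Yosef in UTC: 08:00-17:15, 18:45-19:00 (add 6h to convert from UTC-6).
Freya in UTC: 10:00-15:00, 17:30-18:45 (subtract 2h to convert from UTC+2).
Rina in UTC: 09:30-16:15 (add 6h to convert from UTC-6).
Callum in UTC: 09:30-16:45 (subtract 2h to convert from UTC+2).
Sofia in UTC: 10:00-15:00, 18:00-19:00 (subtract 2h to convert from UTC+2).
Yosef ∩ Freya: 10:00-15:00.
Yosef ∩ Freya ∩ Rina: 10:00-15:00.
Yosef ∩ Freya ∩ Rina ∩ Callum: 10:00-15:00.
Yosef ∩ Freya ∩ Rina ∩ Callum ∩ Sofia: 10:00-15:00.
Those are the intersection windows.
That's a single block of 300 minutes.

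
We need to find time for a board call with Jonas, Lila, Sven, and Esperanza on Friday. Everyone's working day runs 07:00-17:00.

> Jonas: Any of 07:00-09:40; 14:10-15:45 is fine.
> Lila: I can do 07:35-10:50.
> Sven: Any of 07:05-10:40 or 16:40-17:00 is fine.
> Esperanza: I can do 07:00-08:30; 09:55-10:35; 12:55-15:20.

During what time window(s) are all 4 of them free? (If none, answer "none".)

Jonas ∩ Lila: 07:35-09:40.
Jonas ∩ Lila ∩ Sven: 07:35-09:40.
Jonas ∩ Lila ∩ Sven ∩ Esperanza: 07:35-08:30.
Those are the intersection windows.

07:35-08:30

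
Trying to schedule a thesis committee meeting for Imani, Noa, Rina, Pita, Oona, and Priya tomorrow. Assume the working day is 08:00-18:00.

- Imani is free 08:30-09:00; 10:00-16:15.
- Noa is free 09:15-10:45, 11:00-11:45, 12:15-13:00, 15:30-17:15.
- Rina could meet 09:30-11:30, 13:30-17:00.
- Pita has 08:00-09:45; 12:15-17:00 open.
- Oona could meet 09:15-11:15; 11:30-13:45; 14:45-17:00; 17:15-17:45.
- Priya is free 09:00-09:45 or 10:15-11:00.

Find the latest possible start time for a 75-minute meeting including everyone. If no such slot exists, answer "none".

none

Imani ∩ Noa: 10:00-10:45, 11:00-11:45, 12:15-13:00, 15:30-16:15.
Imani ∩ Noa ∩ Rina: 10:00-10:45, 11:00-11:30, 15:30-16:15.
Imani ∩ Noa ∩ Rina ∩ Pita: 15:30-16:15.
Imani ∩ Noa ∩ Rina ∩ Pita ∩ Oona: 15:30-16:15.
Imani ∩ Noa ∩ Rina ∩ Pita ∩ Oona ∩ Priya: ∅.
There is no time when everyone is free.
No common window is at least 75 minutes long.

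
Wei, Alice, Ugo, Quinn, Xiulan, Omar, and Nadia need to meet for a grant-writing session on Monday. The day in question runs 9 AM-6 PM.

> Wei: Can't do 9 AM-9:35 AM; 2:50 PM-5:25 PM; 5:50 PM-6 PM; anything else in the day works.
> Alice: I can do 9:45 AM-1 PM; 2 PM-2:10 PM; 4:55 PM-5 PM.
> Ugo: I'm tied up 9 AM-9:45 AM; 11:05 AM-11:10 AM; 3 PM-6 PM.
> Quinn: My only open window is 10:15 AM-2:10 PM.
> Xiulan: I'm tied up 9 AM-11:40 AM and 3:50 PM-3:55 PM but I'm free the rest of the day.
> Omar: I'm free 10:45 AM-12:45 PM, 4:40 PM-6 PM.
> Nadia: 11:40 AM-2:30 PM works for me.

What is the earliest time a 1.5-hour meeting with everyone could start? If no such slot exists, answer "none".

Wei free: 09:35-14:50, 17:25-17:50 (invert busy blocks within the working day).
Alice free: 09:45-13:00, 14:00-14:10, 16:55-17:00.
Ugo free: 09:45-11:05, 11:10-15:00 (invert busy blocks within the working day).
Quinn free: 10:15-14:10.
Xiulan free: 11:40-15:50, 15:55-18:00 (invert busy blocks within the working day).
Omar free: 10:45-12:45, 16:40-18:00.
Nadia free: 11:40-14:30.
Wei ∩ Alice: 09:45-13:00, 14:00-14:10.
Wei ∩ Alice ∩ Ugo: 09:45-11:05, 11:10-13:00, 14:00-14:10.
Wei ∩ Alice ∩ Ugo ∩ Quinn: 10:15-11:05, 11:10-13:00, 14:00-14:10.
Wei ∩ Alice ∩ Ugo ∩ Quinn ∩ Xiulan: 11:40-13:00, 14:00-14:10.
Wei ∩ Alice ∩ Ugo ∩ Quinn ∩ Xiulan ∩ Omar: 11:40-12:45.
Wei ∩ Alice ∩ Ugo ∩ Quinn ∩ Xiulan ∩ Omar ∩ Nadia: 11:40-12:45.
No common window is at least 90 minutes long.

none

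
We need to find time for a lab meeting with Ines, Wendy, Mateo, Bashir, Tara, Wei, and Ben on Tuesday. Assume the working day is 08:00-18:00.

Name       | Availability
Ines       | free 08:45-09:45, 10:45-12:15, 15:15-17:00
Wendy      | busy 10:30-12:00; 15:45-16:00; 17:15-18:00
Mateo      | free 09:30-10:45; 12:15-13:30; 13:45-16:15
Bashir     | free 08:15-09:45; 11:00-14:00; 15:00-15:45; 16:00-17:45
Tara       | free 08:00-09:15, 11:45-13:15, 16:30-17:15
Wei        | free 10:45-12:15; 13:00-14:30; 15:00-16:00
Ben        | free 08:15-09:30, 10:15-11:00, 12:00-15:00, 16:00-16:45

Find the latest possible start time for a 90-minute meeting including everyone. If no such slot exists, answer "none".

Ines free: 08:45-09:45, 10:45-12:15, 15:15-17:00.
Wendy free: 08:00-10:30, 12:00-15:45, 16:00-17:15 (invert busy blocks within the working day).
Mateo free: 09:30-10:45, 12:15-13:30, 13:45-16:15.
Bashir free: 08:15-09:45, 11:00-14:00, 15:00-15:45, 16:00-17:45.
Tara free: 08:00-09:15, 11:45-13:15, 16:30-17:15.
Wei free: 10:45-12:15, 13:00-14:30, 15:00-16:00.
Ben free: 08:15-09:30, 10:15-11:00, 12:00-15:00, 16:00-16:45.
Ines ∩ Wendy: 08:45-09:45, 12:00-12:15, 15:15-15:45, 16:00-17:00.
Ines ∩ Wendy ∩ Mateo: 09:30-09:45, 15:15-15:45, 16:00-16:15.
Ines ∩ Wendy ∩ Mateo ∩ Bashir: 09:30-09:45, 15:15-15:45, 16:00-16:15.
Ines ∩ Wendy ∩ Mateo ∩ Bashir ∩ Tara: ∅.
Ines ∩ Wendy ∩ Mateo ∩ Bashir ∩ Tara ∩ Wei: ∅.
Ines ∩ Wendy ∩ Mateo ∩ Bashir ∩ Tara ∩ Wei ∩ Ben: ∅.
There is no time when everyone is free.
No common window is at least 90 minutes long.

none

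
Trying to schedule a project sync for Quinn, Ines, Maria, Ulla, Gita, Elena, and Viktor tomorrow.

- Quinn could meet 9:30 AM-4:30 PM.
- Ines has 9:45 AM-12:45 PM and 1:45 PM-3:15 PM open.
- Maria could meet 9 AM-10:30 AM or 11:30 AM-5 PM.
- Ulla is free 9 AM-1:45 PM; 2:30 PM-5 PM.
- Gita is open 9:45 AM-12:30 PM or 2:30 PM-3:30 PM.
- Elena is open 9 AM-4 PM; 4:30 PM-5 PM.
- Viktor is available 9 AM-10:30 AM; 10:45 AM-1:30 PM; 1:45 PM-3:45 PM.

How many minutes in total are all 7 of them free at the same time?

Quinn ∩ Ines: 09:45-12:45, 13:45-15:15.
Quinn ∩ Ines ∩ Maria: 09:45-10:30, 11:30-12:45, 13:45-15:15.
Quinn ∩ Ines ∩ Maria ∩ Ulla: 09:45-10:30, 11:30-12:45, 14:30-15:15.
Quinn ∩ Ines ∩ Maria ∩ Ulla ∩ Gita: 09:45-10:30, 11:30-12:30, 14:30-15:15.
Quinn ∩ Ines ∩ Maria ∩ Ulla ∩ Gita ∩ Elena: 09:45-10:30, 11:30-12:30, 14:30-15:15.
Quinn ∩ Ines ∩ Maria ∩ Ulla ∩ Gita ∩ Elena ∩ Viktor: 09:45-10:30, 11:30-12:30, 14:30-15:15.
So the common availability across everyone is 09:45-10:30, 11:30-12:30, 14:30-15:15.
Summing the common windows: 45 + 60 + 45 = 150 minutes.

150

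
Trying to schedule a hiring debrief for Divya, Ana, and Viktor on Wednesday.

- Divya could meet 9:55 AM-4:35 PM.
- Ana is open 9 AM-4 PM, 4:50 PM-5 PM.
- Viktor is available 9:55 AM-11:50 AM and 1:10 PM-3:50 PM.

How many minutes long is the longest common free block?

Divya ∩ Ana: 09:55-16:00.
Divya ∩ Ana ∩ Viktor: 09:55-11:50, 13:10-15:50.
So the common availability across everyone is 09:55-11:50, 13:10-15:50.
The longest is 13:10-15:50 at 160 minutes.

160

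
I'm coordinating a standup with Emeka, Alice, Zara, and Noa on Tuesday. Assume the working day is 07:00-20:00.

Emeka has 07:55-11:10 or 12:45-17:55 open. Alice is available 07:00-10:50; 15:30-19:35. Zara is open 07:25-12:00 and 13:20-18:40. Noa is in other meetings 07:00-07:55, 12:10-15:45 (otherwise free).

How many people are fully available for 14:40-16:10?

2

Emeka free: 07:55-11:10, 12:45-17:55.
Alice free: 07:00-10:50, 15:30-19:35.
Zara free: 07:25-12:00, 13:20-18:40.
Noa free: 07:55-12:10, 15:45-20:00 (invert busy blocks within the working day).
Emeka and Zara can make the full 14:40-16:10 slot — that's 2.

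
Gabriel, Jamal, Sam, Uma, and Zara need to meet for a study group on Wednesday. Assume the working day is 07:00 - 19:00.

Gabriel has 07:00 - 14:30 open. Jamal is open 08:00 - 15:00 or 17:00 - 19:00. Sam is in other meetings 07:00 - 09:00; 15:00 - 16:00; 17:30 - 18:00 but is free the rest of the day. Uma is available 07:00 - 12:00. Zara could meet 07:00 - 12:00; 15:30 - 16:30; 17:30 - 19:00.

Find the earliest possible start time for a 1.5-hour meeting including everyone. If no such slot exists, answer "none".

Gabriel free: 07:00-14:30.
Jamal free: 08:00-15:00, 17:00-19:00.
Sam free: 09:00-15:00, 16:00-17:30, 18:00-19:00 (invert busy blocks within the working day).
Uma free: 07:00-12:00.
Zara free: 07:00-12:00, 15:30-16:30, 17:30-19:00.
Gabriel ∩ Jamal: 08:00-14:30.
Gabriel ∩ Jamal ∩ Sam: 09:00-14:30.
Gabriel ∩ Jamal ∩ Sam ∩ Uma: 09:00-12:00.
Gabriel ∩ Jamal ∩ Sam ∩ Uma ∩ Zara: 09:00-12:00.
The first common window of at least 90 minutes is 09:00-12:00, so the earliest start is 09:00.

09:00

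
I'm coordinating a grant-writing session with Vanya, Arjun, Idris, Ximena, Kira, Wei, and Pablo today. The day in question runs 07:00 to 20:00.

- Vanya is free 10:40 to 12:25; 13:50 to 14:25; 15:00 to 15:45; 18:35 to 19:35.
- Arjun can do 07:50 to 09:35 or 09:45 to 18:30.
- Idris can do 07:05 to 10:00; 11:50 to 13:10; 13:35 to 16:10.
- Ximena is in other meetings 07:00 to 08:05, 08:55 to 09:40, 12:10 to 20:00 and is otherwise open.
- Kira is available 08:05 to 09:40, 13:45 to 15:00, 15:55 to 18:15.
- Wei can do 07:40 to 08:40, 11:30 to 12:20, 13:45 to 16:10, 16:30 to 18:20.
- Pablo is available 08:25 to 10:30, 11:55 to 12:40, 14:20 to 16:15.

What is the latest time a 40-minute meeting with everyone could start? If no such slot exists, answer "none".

Vanya free: 10:40-12:25, 13:50-14:25, 15:00-15:45, 18:35-19:35.
Arjun free: 07:50-09:35, 09:45-18:30.
Idris free: 07:05-10:00, 11:50-13:10, 13:35-16:10.
Ximena free: 08:05-08:55, 09:40-12:10 (invert busy blocks within the working day).
Kira free: 08:05-09:40, 13:45-15:00, 15:55-18:15.
Wei free: 07:40-08:40, 11:30-12:20, 13:45-16:10, 16:30-18:20.
Pablo free: 08:25-10:30, 11:55-12:40, 14:20-16:15.
Vanya ∩ Arjun: 10:40-12:25, 13:50-14:25, 15:00-15:45.
Vanya ∩ Arjun ∩ Idris: 11:50-12:25, 13:50-14:25, 15:00-15:45.
Vanya ∩ Arjun ∩ Idris ∩ Ximena: 11:50-12:10.
Vanya ∩ Arjun ∩ Idris ∩ Ximena ∩ Kira: ∅.
Vanya ∩ Arjun ∩ Idris ∩ Ximena ∩ Kira ∩ Wei: ∅.
Vanya ∩ Arjun ∩ Idris ∩ Ximena ∩ Kira ∩ Wei ∩ Pablo: ∅.
There is no time when everyone is free.
No common window is at least 40 minutes long.

none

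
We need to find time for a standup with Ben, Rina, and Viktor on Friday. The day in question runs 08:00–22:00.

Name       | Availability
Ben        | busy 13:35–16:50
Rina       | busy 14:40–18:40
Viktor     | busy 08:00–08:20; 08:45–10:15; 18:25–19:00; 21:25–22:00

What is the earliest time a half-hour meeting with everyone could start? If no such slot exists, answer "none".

Ben free: 08:00-13:35, 16:50-22:00 (invert busy blocks within the working day).
Rina free: 08:00-14:40, 18:40-22:00 (invert busy blocks within the working day).
Viktor free: 08:20-08:45, 10:15-18:25, 19:00-21:25 (invert busy blocks within the working day).
Ben ∩ Rina: 08:00-13:35, 18:40-22:00.
Ben ∩ Rina ∩ Viktor: 08:20-08:45, 10:15-13:35, 19:00-21:25.
The first common window of at least 30 minutes is 10:15-13:35, so the earliest start is 10:15.

10:15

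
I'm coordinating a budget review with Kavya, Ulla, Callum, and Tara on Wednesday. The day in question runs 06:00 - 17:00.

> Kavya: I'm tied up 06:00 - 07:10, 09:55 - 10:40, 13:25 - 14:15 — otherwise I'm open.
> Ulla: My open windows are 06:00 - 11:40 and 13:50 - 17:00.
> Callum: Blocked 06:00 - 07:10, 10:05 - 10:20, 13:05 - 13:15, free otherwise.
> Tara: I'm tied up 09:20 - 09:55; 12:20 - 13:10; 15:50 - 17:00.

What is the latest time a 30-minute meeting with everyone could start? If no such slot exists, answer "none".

Kavya free: 07:10-09:55, 10:40-13:25, 14:15-17:00 (invert busy blocks within the working day).
Ulla free: 06:00-11:40, 13:50-17:00.
Callum free: 07:10-10:05, 10:20-13:05, 13:15-17:00 (invert busy blocks within the working day).
Tara free: 06:00-09:20, 09:55-12:20, 13:10-15:50 (invert busy blocks within the working day).
Kavya ∩ Ulla: 07:10-09:55, 10:40-11:40, 14:15-17:00.
Kavya ∩ Ulla ∩ Callum: 07:10-09:55, 10:40-11:40, 14:15-17:00.
Kavya ∩ Ulla ∩ Callum ∩ Tara: 07:10-09:20, 10:40-11:40, 14:15-15:50.
So the common availability across everyone is 07:10-09:20, 10:40-11:40, 14:15-15:50.
The last common window of at least 30 minutes is 14:15-15:50; a 30-minute meeting can start as late as 15:20 and still end by 15:50.

15:20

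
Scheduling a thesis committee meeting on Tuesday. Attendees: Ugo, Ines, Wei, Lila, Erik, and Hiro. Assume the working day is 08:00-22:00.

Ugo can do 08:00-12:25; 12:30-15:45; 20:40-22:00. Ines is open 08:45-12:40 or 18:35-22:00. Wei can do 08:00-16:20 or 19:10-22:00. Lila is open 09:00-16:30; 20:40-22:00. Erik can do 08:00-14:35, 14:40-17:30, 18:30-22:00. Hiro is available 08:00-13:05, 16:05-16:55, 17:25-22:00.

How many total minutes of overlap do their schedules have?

Ugo ∩ Ines: 08:45-12:25, 12:30-12:40, 20:40-22:00.
Ugo ∩ Ines ∩ Wei: 08:45-12:25, 12:30-12:40, 20:40-22:00.
Ugo ∩ Ines ∩ Wei ∩ Lila: 09:00-12:25, 12:30-12:40, 20:40-22:00.
Ugo ∩ Ines ∩ Wei ∩ Lila ∩ Erik: 09:00-12:25, 12:30-12:40, 20:40-22:00.
Ugo ∩ Ines ∩ Wei ∩ Lila ∩ Erik ∩ Hiro: 09:00-12:25, 12:30-12:40, 20:40-22:00.
So the common availability across everyone is 09:00-12:25, 12:30-12:40, 20:40-22:00.
Summing the common windows: 205 + 10 + 80 = 295 minutes.

295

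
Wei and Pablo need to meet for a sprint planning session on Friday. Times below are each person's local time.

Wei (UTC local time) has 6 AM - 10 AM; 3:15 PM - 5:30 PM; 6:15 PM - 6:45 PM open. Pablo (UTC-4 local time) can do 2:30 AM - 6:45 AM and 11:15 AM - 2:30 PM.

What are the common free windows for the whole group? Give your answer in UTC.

06:30-10:00, 15:15-17:30, 18:15-18:30

Wei in UTC: 06:00-10:00, 15:15-17:30, 18:15-18:45.
Pablo in UTC: 06:30-10:45, 15:15-18:30 (add 4h to convert from UTC-4).
Wei ∩ Pablo: 06:30-10:00, 15:15-17:30, 18:15-18:30.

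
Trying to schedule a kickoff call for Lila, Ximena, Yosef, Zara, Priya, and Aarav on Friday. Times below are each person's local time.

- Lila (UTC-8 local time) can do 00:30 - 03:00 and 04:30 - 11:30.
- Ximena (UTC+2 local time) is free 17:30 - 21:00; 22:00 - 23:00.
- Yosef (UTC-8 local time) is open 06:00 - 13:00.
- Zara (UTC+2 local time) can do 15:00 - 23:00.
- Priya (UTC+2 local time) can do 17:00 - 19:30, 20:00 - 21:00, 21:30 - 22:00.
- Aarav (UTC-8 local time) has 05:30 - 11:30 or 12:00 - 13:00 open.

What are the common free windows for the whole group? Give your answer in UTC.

Lila in UTC: 08:30-11:00, 12:30-19:30 (add 8h to convert from UTC-8).
Ximena in UTC: 15:30-19:00, 20:00-21:00 (subtract 2h to convert from UTC+2).
Yosef in UTC: 14:00-21:00 (add 8h to convert from UTC-8).
Zara in UTC: 13:00-21:00 (subtract 2h to convert from UTC+2).
Priya in UTC: 15:00-17:30, 18:00-19:00, 19:30-20:00 (subtract 2h to convert from UTC+2).
Aarav in UTC: 13:30-19:30, 20:00-21:00 (add 8h to convert from UTC-8).
Lila ∩ Ximena: 15:30-19:00.
Lila ∩ Ximena ∩ Yosef: 15:30-19:00.
Lila ∩ Ximena ∩ Yosef ∩ Zara: 15:30-19:00.
Lila ∩ Ximena ∩ Yosef ∩ Zara ∩ Priya: 15:30-17:30, 18:00-19:00.
Lila ∩ Ximena ∩ Yosef ∩ Zara ∩ Priya ∩ Aarav: 15:30-17:30, 18:00-19:00.
Those are the intersection windows.

15:30-17:30, 18:00-19:00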